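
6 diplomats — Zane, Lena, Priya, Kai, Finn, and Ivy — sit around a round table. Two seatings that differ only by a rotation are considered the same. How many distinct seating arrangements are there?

Around a circle, 6 distinct people have 6!/6 = (5)! = 120 rotationally distinct seatings.

120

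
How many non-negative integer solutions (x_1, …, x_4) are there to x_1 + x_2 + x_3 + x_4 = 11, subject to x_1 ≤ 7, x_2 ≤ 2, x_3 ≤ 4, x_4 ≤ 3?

41

Ignoring the caps, the number of non-negative solutions to x_1+…+x_4 = 11 is C(14,3) = 364.
Subtract solutions that violate a single cap (substitute x_i' = x_i − (cap_i+1)): x_1 ≥ 8 gives C(6,3) = 20; x_2 ≥ 3 gives C(11,3) = 165; x_3 ≥ 5 gives C(9,3) = 84; x_4 ≥ 4 gives C(10,3) = 120. Together 389.
Add back pairs where two caps are both exceeded: 1 + 0 + 0 + 20 + 35 + 10 = 66.
By inclusion–exclusion the count is 364 − 389 + 66 = 41.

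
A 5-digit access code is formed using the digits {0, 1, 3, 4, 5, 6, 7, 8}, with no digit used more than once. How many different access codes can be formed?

6720

Choose and order 5 of the 8 symbols: the first digit has 8 options, the next 7, and so on down to 4.
That product is 8 × 7 × 6 × 5 × 4 = 6720.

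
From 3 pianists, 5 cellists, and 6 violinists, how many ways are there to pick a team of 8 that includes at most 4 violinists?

2639

Split by how many violinists are chosen (0 through 4).
Sum: C(6,0)·C(8,8) + C(6,1)·C(8,7) + C(6,2)·C(8,6) + C(6,3)·C(8,5) + C(6,4)·C(8,4) = 1 + 48 + 420 + 1120 + 1050 = 2639.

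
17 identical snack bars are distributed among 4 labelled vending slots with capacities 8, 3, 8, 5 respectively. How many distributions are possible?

By stars and bars, unrestricted non-negative solutions to x_1+…+x_4 = 17 number C(17+3,3) = 1140.
Subtract solutions that violate a single cap (substitute x_i' = x_i − (cap_i+1)): x_1 ≥ 9 gives C(11,3) = 165; x_2 ≥ 4 gives C(16,3) = 560; x_3 ≥ 9 gives C(11,3) = 165; x_4 ≥ 6 gives C(14,3) = 364. Together 1254.
Add back pairs where two caps are both exceeded: 35 + 0 + 10 + 35 + 120 + 10 = 210.
By inclusion–exclusion the count is 1140 − 1254 + 210 = 96.

96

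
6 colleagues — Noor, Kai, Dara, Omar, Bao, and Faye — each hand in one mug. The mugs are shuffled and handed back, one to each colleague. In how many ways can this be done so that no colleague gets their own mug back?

This is the derangement count D_6: permutations of 6 items with no fixed point.
By inclusion–exclusion this is Σ_{j=0}^{6} (−1)^j C(6,j)·(6−j)!.
Computing: 720 − 720 + 360 − 120 + 30 − 6 + 1 = 265.

265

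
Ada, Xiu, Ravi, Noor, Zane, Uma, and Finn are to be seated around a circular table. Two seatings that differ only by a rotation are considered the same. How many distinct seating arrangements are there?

Fix one person's seat to break rotational symmetry; the remaining 6 people can be arranged in (6)! = 720 ways.

720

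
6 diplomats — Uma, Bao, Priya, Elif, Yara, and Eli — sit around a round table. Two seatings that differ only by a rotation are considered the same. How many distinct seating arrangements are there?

120

Around a circle, 6 distinct people have 6!/6 = (5)! = 120 rotationally distinct seatings.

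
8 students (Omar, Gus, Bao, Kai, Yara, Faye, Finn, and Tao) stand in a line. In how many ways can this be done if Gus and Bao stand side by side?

10080

Treat {Gus, Bao} as a single unit. There are 7 units to order, and the pair itself can be ordered 2 ways.
That gives 2 × 7! = 2 × 5040 = 10080.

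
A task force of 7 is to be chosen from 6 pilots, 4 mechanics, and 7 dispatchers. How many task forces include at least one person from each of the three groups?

17283

With no constraint there are C(17,7) = 19448 possible selections.
Selections missing a whole group: no pilots → C(11,7) = 330; no mechanics → C(13,7) = 1716; no dispatchers → C(10,7) = 120.
Add back selections omitting two groups (i.e. drawn from a single group): C(6,7) + C(4,7) + C(7,7) = 1.
By inclusion–exclusion: 19448 − 2166 + 1 = 17283.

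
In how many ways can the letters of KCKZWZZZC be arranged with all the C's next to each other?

840

Treat the 2 copies of C as a single block. The multiset to arrange is then {CC, K, K, W, Z, Z, Z, Z}, 8 items in all.
That gives (8)!/(4!·2!) = 840 arrangements.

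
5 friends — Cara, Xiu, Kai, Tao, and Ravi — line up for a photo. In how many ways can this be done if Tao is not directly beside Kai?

Of the 5! = 120 arrangements, those with Tao and Kai adjacent number 2 × 4! = 48 (treat the pair as a block with 2 internal orders).
So 120 − 48 = 72 arrangements keep them apart.

72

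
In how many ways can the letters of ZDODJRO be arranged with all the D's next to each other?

360

Treat the 2 copies of D as a single block. The multiset to arrange is then {DD, J, O, O, R, Z}, 6 items in all.
That gives (6)!/(2!) = 360 arrangements.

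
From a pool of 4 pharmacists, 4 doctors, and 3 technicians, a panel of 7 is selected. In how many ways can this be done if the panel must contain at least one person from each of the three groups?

Total 7-person selections from all 11: C(11,7) = 330.
Selections missing a whole group: no pharmacists → C(7,7) = 1; no doctors → C(7,7) = 1; no technicians → C(8,7) = 8.
Add back selections omitting two groups (i.e. drawn from a single group): C(4,7) + C(4,7) + C(3,7) = 0.
By inclusion–exclusion: 330 − 10 + 0 = 320.

320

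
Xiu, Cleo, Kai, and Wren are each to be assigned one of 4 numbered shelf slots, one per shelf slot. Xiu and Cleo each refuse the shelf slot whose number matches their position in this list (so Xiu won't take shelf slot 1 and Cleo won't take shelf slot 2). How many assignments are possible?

14

Let Aᵢ (for i ∈ {1, 2}) be the placements that put person i in their forbidden shelf slot. Any j of these fix j positions, leaving (4−j)! ways to fill the rest, and there are C(2,j) ways to pick which j.
By inclusion–exclusion, the number of valid placements is Σ_{j=0}^{2} (−1)^j C(2,j)·(4−j)!.
Computing: 24 − 12 + 2 = 14.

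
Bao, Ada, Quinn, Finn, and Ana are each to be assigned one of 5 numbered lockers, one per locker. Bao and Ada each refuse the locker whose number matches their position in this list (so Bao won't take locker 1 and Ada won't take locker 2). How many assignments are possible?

Let Aᵢ (for i ∈ {1, 2}) be the placements that put person i in their forbidden locker. Any j of these fix j positions, leaving (5−j)! ways to fill the rest, and there are C(2,j) ways to pick which j.
By inclusion–exclusion, the number of valid placements is Σ_{j=0}^{2} (−1)^j C(2,j)·(5−j)!.
Computing: 120 − 48 + 6 = 78.

78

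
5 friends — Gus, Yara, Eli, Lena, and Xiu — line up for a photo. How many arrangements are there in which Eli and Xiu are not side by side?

Of the 5! = 120 arrangements, those with Eli and Xiu adjacent number 2 × 4! = 48 (treat the pair as a block with 2 internal orders).
Complementary counting: 120 − 48 = 72.

72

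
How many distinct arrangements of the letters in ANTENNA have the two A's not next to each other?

300

Total arrangements of ANTENNA: 7!/(3!·2!) = 420.
Arrangements with the A's together: treat AA as one letter, giving (6)!/(3!) = 120.
Subtracting, 420 − 120 = 300 arrangements keep the A's apart.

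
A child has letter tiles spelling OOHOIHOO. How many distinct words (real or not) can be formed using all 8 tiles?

OOHOIHOO has 8 letters with H appearing twice and O appearing 5 times.
So there are 8! / (5!·2!) = 168 distinguishable arrangements.

168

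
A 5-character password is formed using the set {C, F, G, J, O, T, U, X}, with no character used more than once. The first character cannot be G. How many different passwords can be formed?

5880

The first character has 8−1 = 7 choices (anything except G).
The remaining 4 characters are filled from the other 7 symbols without repetition: 7 × 6 × 5 × 4 = 840.
Total: 7 × 840 = 5880.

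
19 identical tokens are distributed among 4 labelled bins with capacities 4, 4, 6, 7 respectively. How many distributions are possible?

By stars and bars, unrestricted non-negative solutions to x_1+…+x_4 = 19 number C(19+3,3) = 1540.
Subtract solutions that violate a single cap (substitute x_i' = x_i − (cap_i+1)): x_1 ≥ 5 gives C(17,3) = 680; x_2 ≥ 5 gives C(17,3) = 680; x_3 ≥ 7 gives C(15,3) = 455; x_4 ≥ 8 gives C(14,3) = 364. Together 2179.
Add back pairs where two caps are both exceeded: 220 + 120 + 84 + 120 + 84 + 35 = 663.
Subtract triples: 10 + 4 + 0 + 0 = 14.
By inclusion–exclusion the count is 1540 − 2179 + 663 − 14 = 10.

10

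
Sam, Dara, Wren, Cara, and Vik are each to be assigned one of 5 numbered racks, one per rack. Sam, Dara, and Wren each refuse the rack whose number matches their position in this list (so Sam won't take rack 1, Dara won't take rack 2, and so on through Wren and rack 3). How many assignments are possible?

64

Let Aᵢ (for i ∈ {1, 2, 3}) be the placements that put person i in their forbidden rack. Any j of these fix j positions, leaving (5−j)! ways to fill the rest, and there are C(3,j) ways to pick which j.
By inclusion–exclusion, the number of valid placements is Σ_{j=0}^{3} (−1)^j C(3,j)·(5−j)!.
Computing: 120 − 72 + 18 − 2 = 64.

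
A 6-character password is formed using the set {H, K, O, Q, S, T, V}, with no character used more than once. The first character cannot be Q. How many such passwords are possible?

4320

The first character has 7−1 = 6 choices (anything except Q).
The remaining 5 characters are filled from the other 6 symbols without repetition: 6 × 5 × 4 × 3 × 2 = 720.
Total: 6 × 720 = 4320.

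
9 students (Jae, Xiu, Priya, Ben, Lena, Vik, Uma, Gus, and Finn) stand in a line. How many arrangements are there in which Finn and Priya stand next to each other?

Treat {Finn, Priya} as a single unit. There are 8 units to order, and the pair itself can be ordered 2 ways.
So the count is 2·(8)! = 80640.

80640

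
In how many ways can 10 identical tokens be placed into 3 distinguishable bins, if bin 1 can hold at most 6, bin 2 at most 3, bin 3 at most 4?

10

By stars and bars, unrestricted non-negative solutions to x_1+…+x_3 = 10 number C(10+2,2) = 66.
Subtract solutions that violate a single cap (substitute x_i' = x_i − (cap_i+1)): x_1 ≥ 7 gives C(5,2) = 10; x_2 ≥ 4 gives C(8,2) = 28; x_3 ≥ 5 gives C(7,2) = 21. Together 59.
Add back pairs where two caps are both exceeded: 0 + 0 + 3 = 3.
By inclusion–exclusion the count is 66 − 59 + 3 = 10.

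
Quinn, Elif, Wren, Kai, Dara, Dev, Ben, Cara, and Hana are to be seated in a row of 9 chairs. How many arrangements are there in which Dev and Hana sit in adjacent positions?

Glue Dev and Hana into one block (2 internal orders), leaving 8 units to arrange in a row.
That gives 2 × 8! = 2 × 40320 = 80640.

80640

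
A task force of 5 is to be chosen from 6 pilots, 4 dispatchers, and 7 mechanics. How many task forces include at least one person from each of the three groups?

4214

With no constraint there are C(17,5) = 6188 possible selections.
Selections missing a whole group: no pilots → C(11,5) = 462; no dispatchers → C(13,5) = 1287; no mechanics → C(10,5) = 252.
Add back selections omitting two groups (i.e. drawn from a single group): C(6,5) + C(4,5) + C(7,5) = 27.
By inclusion–exclusion: 6188 − 2001 + 27 = 4214.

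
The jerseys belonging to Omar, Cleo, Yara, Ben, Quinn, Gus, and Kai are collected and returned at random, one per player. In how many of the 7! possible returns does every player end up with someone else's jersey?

1854

This is the derangement count D_7: permutations of 7 items with no fixed point.
By inclusion–exclusion this is Σ_{j=0}^{7} (−1)^j C(7,j)·(7−j)!.
Computing: 5040 − 5040 + 2520 − 840 + 210 − 42 + 7 − 1 = 1854.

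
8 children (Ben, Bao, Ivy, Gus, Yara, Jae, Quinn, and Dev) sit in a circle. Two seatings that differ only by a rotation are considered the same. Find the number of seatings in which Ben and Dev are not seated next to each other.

Without the restriction there are (7)! = 5040 seatings.
Seatings with Ben beside Dev: treat them as a block with 2 internal orders, giving 2 × (6)! = 1440.
Subtracting, 5040 − 1440 = 3600.

3600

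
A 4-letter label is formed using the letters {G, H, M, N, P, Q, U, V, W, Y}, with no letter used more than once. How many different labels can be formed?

With no repetition, fill the 4 letters in order: 10 choices, then 9, down to 7.
10 × 9 × 8 × 7 = 5040.

5040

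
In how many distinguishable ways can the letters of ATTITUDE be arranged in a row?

The 8 letters of ATTITUDE have repeats: T appearing 3 times.
Dividing 8! = 40320 by 3! = 6 for the repeated letters gives 6720.

6720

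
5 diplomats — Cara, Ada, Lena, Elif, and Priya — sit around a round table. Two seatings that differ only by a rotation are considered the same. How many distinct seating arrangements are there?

Seat Cara anywhere (absorbing the rotational symmetry), then permute the other 4: (4)! = 24.

24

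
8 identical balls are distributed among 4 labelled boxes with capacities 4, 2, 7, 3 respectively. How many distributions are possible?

58

By stars and bars, unrestricted non-negative solutions to x_1+…+x_4 = 8 number C(8+3,3) = 165.
Subtract solutions that violate a single cap (substitute x_i' = x_i − (cap_i+1)): x_1 ≥ 5 gives C(6,3) = 20; x_2 ≥ 3 gives C(8,3) = 56; x_3 ≥ 8 gives C(3,3) = 1; x_4 ≥ 4 gives C(7,3) = 35. Together 112.
Add back pairs where two caps are both exceeded: 1 + 0 + 0 + 0 + 4 + 0 = 5.
By inclusion–exclusion the count is 165 − 112 + 5 = 58.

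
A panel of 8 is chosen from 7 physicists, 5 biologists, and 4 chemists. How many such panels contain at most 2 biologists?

Split by how many biologists are chosen (0 through 2).
Sum: C(5,0)·C(11,8) + C(5,1)·C(11,7) + C(5,2)·C(11,6) = 165 + 1650 + 4620 = 6435.

6435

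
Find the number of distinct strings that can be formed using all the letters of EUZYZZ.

120

Letter multiplicities in EUZYZZ: E×1, U×1, Y×1, Z×3.
The number of distinct arrangements is 6!/(3!) = 720/6 = 120.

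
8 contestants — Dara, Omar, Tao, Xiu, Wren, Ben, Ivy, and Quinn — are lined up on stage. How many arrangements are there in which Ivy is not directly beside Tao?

30240

Of the 8! = 40320 arrangements, those with Ivy and Tao adjacent number 2 × 7! = 10080 (treat the pair as a block with 2 internal orders).
So 40320 − 10080 = 30240 arrangements keep them apart.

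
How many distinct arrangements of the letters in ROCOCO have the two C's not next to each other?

There are 6!/(3!·2!) = 60 arrangements of ROCOCO in total.
Arrangements with the C's together: treat CC as one letter, giving (5)!/(3!) = 20.
Hence 60 − 20 = 40.

40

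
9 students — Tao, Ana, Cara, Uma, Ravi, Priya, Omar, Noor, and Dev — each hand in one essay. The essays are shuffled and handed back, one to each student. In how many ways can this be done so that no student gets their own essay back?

This is the derangement count D_9: permutations of 9 items with no fixed point.
By inclusion–exclusion this is Σ_{j=0}^{9} (−1)^j C(9,j)·(9−j)!.
Computing: 362880 − 362880 + 181440 − 60480 + 15120 − 3024 + 504 − 72 + 9 − 1 = 133496.

133496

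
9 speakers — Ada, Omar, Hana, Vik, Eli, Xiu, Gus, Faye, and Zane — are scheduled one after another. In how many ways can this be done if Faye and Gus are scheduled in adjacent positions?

80640

Treat {Faye, Gus} as a single unit. There are 8 units to order, and the pair itself can be ordered 2 ways.
So the count is 2·(8)! = 80640.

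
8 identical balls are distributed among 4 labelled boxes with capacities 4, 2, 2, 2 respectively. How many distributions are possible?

Without the upper bounds there are C(11,3) = 165 ways to split 8 among 4 boxes.
Subtract solutions that violate a single cap (substitute x_i' = x_i − (cap_i+1)): x_1 ≥ 5 gives C(6,3) = 20; x_2 ≥ 3 gives C(8,3) = 56; x_3 ≥ 3 gives C(8,3) = 56; x_4 ≥ 3 gives C(8,3) = 56. Together 188.
Add back pairs where two caps are both exceeded: 1 + 1 + 1 + 10 + 10 + 10 = 33.
By inclusion–exclusion the count is 165 − 188 + 33 = 10.

10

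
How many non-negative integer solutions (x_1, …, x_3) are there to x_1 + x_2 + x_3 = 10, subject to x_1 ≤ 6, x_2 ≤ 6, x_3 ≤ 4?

25

By stars and bars, unrestricted non-negative solutions to x_1+…+x_3 = 10 number C(10+2,2) = 66.
Subtract solutions that violate a single cap (substitute x_i' = x_i − (cap_i+1)): x_1 ≥ 7 gives C(5,2) = 10; x_2 ≥ 7 gives C(5,2) = 10; x_3 ≥ 5 gives C(7,2) = 21. Together 41.
No two caps can be exceeded simultaneously, so the pair terms are all 0.
By inclusion–exclusion the count is 66 − 41 + 0 = 25.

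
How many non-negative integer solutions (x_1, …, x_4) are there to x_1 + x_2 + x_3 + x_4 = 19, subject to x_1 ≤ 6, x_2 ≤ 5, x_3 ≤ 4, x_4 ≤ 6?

10

Without the upper bounds there are C(22,3) = 1540 ways to split 19 among 4 variables.
Subtract solutions that violate a single cap (substitute x_i' = x_i − (cap_i+1)): x_1 ≥ 7 gives C(15,3) = 455; x_2 ≥ 6 gives C(16,3) = 560; x_3 ≥ 5 gives C(17,3) = 680; x_4 ≥ 7 gives C(15,3) = 455. Together 2150.
Add back pairs where two caps are both exceeded: 84 + 120 + 56 + 165 + 84 + 120 = 629.
Subtract triples: 4 + 0 + 1 + 4 = 9.
By inclusion–exclusion the count is 1540 − 2150 + 629 − 9 = 10.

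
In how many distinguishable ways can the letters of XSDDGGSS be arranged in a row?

1680

XSDDGGSS has 8 letters with D appearing twice, G appearing twice, and S appearing 3 times.
So there are 8! / (3!·2!·2!) = 1680 distinguishable arrangements.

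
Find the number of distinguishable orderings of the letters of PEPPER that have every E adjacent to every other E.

20

Treat the 2 copies of E as a single block. The multiset to arrange is then {EE, P, P, P, R}, 5 items in all.
That gives (5)!/(3!) = 20 arrangements.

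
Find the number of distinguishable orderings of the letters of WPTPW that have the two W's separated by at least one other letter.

18

There are 5!/(2!·2!) = 30 arrangements of WPTPW in total.
If the two W's are adjacent, glue them into one block, leaving 4 items to arrange: (4)!/(2!) = 12 ways.
Hence 30 − 12 = 18.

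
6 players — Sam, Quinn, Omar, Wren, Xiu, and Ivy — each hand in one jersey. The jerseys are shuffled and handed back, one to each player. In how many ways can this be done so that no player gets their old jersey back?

Let Aᵢ be the assignments in which player i gets their old jersey. We want the size of the complement of A₁∪…∪A_6.
By inclusion–exclusion this is Σ_{j=0}^{6} (−1)^j C(6,j)·(6−j)!.
Computing: 720 − 720 + 360 − 120 + 30 − 6 + 1 = 265.

265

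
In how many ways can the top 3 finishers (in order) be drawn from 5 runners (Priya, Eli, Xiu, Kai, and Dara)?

60

This is an ordered selection of 3 from 5: P(5,3).
That gives 5 × 4 × 3 = 60.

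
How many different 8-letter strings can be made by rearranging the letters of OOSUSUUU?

420

Letter multiplicities in OOSUSUUU: O×2, S×2, U×4.
Dividing 8! = 40320 by 4!·2!·2! = 96 for the repeated letters gives 420.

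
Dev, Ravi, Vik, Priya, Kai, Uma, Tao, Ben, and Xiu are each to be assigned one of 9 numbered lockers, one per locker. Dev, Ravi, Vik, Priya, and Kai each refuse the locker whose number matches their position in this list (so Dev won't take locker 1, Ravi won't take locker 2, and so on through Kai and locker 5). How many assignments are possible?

205056

Let Aᵢ (for 1 ≤ i ≤ 5) be the placements that put person i in their forbidden locker. Any j of these fix j positions, leaving (9−j)! ways to fill the rest, and there are C(5,j) ways to pick which j.
By inclusion–exclusion, the number of valid placements is Σ_{j=0}^{5} (−1)^j C(5,j)·(9−j)!.
Computing: 362880 − 201600 + 50400 − 7200 + 600 − 24 = 205056.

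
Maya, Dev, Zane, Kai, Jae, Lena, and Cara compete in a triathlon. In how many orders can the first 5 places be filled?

2520

There are 7 choices for 1st place, 6 for 2nd, and so on down to 3 for position 5.
That gives 7 × 6 × 5 × 4 × 3 = 2520.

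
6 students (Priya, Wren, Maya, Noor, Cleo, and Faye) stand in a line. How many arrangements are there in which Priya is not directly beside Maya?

Of the 6! = 720 arrangements, those with Priya and Maya adjacent number 2 × 5! = 240 (treat the pair as a block with 2 internal orders).
So 720 − 240 = 480 arrangements keep them apart.

480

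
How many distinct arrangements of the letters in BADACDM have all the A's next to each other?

360

Treat the 2 copies of A as a single block. The multiset to arrange is then {AA, B, C, D, D, M}, 6 items in all.
That gives (6)!/(2!) = 360 arrangements.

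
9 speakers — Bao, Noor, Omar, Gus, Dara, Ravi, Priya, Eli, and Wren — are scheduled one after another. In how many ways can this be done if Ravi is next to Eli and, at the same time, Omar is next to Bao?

20160

Treat {Ravi,Eli} as one block (2 orders) and {Omar,Bao} as another (2 orders).
That leaves 7 units to arrange: 2 × 2 × 7! = 4 × 5040 = 20160.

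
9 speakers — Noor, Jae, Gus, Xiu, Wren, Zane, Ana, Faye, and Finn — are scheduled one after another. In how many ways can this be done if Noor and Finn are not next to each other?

282240

Of the 9! = 362880 arrangements, those with Noor and Finn adjacent number 2 × 8! = 80640 (treat the pair as a block with 2 internal orders).
So 362880 − 80640 = 282240 arrangements keep them apart.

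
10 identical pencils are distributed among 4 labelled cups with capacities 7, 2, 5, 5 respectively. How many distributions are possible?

94

Ignoring the caps, the number of non-negative solutions to x_1+…+x_4 = 10 is C(13,3) = 286.
Subtract solutions that violate a single cap (substitute x_i' = x_i − (cap_i+1)): x_1 ≥ 8 gives C(5,3) = 10; x_2 ≥ 3 gives C(10,3) = 120; x_3 ≥ 6 gives C(7,3) = 35; x_4 ≥ 6 gives C(7,3) = 35. Together 200.
Add back pairs where two caps are both exceeded: 0 + 0 + 0 + 4 + 4 + 0 = 8.
By inclusion–exclusion the count is 286 − 200 + 8 = 94.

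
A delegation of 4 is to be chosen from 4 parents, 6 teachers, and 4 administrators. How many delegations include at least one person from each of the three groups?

528

Total 4-person selections from all 14: C(14,4) = 1001.
Subtract selections that omit an entire group: no parents → C(10,4) = 210; no teachers → C(8,4) = 70; no administrators → C(10,4) = 210.
Add back selections omitting two groups (i.e. drawn from a single group): C(4,4) + C(6,4) + C(4,4) = 17.
By inclusion–exclusion: 1001 − 490 + 17 = 528.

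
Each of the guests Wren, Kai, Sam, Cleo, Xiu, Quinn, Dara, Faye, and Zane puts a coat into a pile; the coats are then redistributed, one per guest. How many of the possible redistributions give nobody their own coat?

This is the derangement count D_9: permutations of 9 items with no fixed point.
By inclusion–exclusion this is Σ_{j=0}^{9} (−1)^j C(9,j)·(9−j)!.
Computing: 362880 − 362880 + 181440 − 60480 + 15120 − 3024 + 504 − 72 + 9 − 1 = 133496.

133496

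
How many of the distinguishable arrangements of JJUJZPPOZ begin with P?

3360

Fix P in the first position and arrange the remaining 8 letters.
Those 8 letters have J appearing 3 times and Z appearing twice, giving (8)!/(3!·2!) = 3360.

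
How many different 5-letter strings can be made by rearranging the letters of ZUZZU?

Letter multiplicities in ZUZZU: U×2, Z×3.
The number of distinct arrangements is 5!/(3!·2!) = 120/12 = 10.

10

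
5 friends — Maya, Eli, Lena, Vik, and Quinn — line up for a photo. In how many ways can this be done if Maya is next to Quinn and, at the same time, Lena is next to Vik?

Treat {Maya,Quinn} as one block (2 orders) and {Lena,Vik} as another (2 orders).
That leaves 3 units to arrange: 2 × 2 × 3! = 4 × 6 = 24.

24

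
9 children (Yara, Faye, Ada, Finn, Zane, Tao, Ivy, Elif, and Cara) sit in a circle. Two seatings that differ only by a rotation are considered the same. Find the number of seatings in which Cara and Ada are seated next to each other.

Treat {Cara, Ada} as one unit (2 internal orders) and seat the resulting 8 units around the table: (7)! circular arrangements.
So 2 × (7)! = 2 × 5040 = 10080.

10080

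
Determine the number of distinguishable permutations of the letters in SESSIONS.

1680

Letter multiplicities in SESSIONS: E×1, I×1, N×1, O×1, S×4.
The number of distinct arrangements is 8!/(4!) = 40320/24 = 1680.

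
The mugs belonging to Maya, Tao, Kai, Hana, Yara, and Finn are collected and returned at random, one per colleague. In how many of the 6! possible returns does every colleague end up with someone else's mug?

Count assignments avoiding every fixed point. For any j of the 6 colleagues fixed to their own mug, the other 6−j can be arranged in (6−j)! ways.
By inclusion–exclusion this is Σ_{j=0}^{6} (−1)^j C(6,j)·(6−j)!.
Computing: 720 − 720 + 360 − 120 + 30 − 6 + 1 = 265.

265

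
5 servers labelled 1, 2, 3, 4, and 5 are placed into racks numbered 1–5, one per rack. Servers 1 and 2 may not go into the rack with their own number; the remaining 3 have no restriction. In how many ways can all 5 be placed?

Let Aᵢ (for i ∈ {1, 2}) be the placements that put server i in its forbidden rack. Any j of these fix j positions, leaving (5−j)! ways to fill the rest, and there are C(2,j) ways to pick which j.
By inclusion–exclusion, the number of valid placements is Σ_{j=0}^{2} (−1)^j C(2,j)·(5−j)!.
Computing: 120 − 48 + 6 = 78.

78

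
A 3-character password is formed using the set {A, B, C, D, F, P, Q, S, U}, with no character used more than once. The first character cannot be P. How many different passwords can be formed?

448

The first character has 9−1 = 8 choices (anything except P).
The remaining 2 characters are filled from the other 8 symbols without repetition: 8 × 7 = 56.
Total: 8 × 56 = 448.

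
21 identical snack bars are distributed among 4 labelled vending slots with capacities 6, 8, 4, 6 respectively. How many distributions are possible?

Without the upper bounds there are C(24,3) = 2024 ways to split 21 among 4 vending slots.
Subtract solutions that violate a single cap (substitute x_i' = x_i − (cap_i+1)): x_1 ≥ 7 gives C(17,3) = 680; x_2 ≥ 9 gives C(15,3) = 455; x_3 ≥ 5 gives C(19,3) = 969; x_4 ≥ 7 gives C(17,3) = 680. Together 2784.
Add back pairs where two caps are both exceeded: 56 + 220 + 120 + 120 + 56 + 220 = 792.
Subtract triples: 1 + 0 + 10 + 1 = 12.
By inclusion–exclusion the count is 2024 − 2784 + 792 − 12 = 20.

20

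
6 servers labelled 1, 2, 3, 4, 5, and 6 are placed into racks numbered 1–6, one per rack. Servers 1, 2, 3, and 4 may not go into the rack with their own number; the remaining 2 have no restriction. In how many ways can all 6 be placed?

362

Let Aᵢ (for 1 ≤ i ≤ 4) be the placements that put server i in its forbidden rack. Any j of these fix j positions, leaving (6−j)! ways to fill the rest, and there are C(4,j) ways to pick which j.
By inclusion–exclusion, the number of valid placements is Σ_{j=0}^{4} (−1)^j C(4,j)·(6−j)!.
Computing: 720 − 480 + 144 − 24 + 2 = 362.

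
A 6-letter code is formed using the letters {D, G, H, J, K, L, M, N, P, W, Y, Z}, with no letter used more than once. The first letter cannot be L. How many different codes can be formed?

The first letter has 12−1 = 11 choices (anything except L).
The remaining 5 letters are filled from the other 11 symbols without repetition: 11 × 10 × 9 × 8 × 7 = 55440.
Total: 11 × 55440 = 609840.

609840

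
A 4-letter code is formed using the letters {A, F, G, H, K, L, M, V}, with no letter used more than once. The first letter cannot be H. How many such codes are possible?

The first letter has 8−1 = 7 choices (anything except H).
The remaining 3 letters are filled from the other 7 symbols without repetition: 7 × 6 × 5 = 210.
Total: 7 × 210 = 1470.

1470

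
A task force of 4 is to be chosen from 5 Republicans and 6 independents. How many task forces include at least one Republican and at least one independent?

310

With no constraint there are C(11,4) = 330 possible selections.
Subtract selections that omit an entire group: no Republicans → C(6,4) = 15; no independents → C(5,4) = 5.
Both groups omitted at once is impossible, so 330 − 20 = 310.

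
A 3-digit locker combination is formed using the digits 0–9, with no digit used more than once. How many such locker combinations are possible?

Choose and order 3 of the 10 symbols: the first digit has 10 options, the next 9, then 8.
10 × 9 × 8 = 720.

720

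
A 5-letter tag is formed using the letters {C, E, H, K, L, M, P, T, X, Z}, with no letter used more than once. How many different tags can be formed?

This is a permutation of 5 out of 10: P(10,5) = 10!/5!.
10 × 9 × 8 × 7 × 6 = 30240.

30240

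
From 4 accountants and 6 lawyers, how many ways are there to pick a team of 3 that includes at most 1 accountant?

Split by how many accountants are chosen (0 through 1).
Sum: C(4,0)·C(6,3) + C(4,1)·C(6,2) = 20 + 60 = 80.

80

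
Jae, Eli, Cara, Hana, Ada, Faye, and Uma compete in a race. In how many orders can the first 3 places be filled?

210

This is an ordered selection of 3 from 7: P(7,3).
That gives 7 × 6 × 5 = 210.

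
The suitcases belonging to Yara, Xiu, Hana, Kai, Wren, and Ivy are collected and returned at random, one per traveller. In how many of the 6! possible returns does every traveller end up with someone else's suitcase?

Let Aᵢ be the assignments in which traveller i gets their own suitcase. We want the size of the complement of A₁∪…∪A_6.
By inclusion–exclusion this is Σ_{j=0}^{6} (−1)^j C(6,j)·(6−j)!.
Computing: 720 − 720 + 360 − 120 + 30 − 6 + 1 = 265.

265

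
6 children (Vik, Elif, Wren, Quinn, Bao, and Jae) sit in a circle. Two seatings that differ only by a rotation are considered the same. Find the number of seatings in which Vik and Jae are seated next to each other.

48

Treat {Vik, Jae} as one unit (2 internal orders) and seat the resulting 5 units around the table: (4)! circular arrangements.
So 2 × (4)! = 2 × 24 = 48.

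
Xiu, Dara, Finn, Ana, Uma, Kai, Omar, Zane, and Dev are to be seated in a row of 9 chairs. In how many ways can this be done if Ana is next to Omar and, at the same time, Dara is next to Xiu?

20160

Treat {Ana,Omar} as one block (2 orders) and {Dara,Xiu} as another (2 orders).
That leaves 7 units to arrange: 2 × 2 × 7! = 4 × 5040 = 20160.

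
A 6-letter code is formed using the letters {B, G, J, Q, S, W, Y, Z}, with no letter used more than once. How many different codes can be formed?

20160

This is a permutation of 6 out of 8: P(8,6) = 8!/2!.
8 × 7 × 6 × 5 × 4 × 3 = 20160.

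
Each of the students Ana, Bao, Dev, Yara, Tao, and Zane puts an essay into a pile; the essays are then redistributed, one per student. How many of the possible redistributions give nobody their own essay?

Count assignments avoiding every fixed point. For any j of the 6 students fixed to their own essay, the other 6−j can be arranged in (6−j)! ways.
By inclusion–exclusion this is Σ_{j=0}^{6} (−1)^j C(6,j)·(6−j)!.
Computing: 720 − 720 + 360 − 120 + 30 − 6 + 1 = 265.

265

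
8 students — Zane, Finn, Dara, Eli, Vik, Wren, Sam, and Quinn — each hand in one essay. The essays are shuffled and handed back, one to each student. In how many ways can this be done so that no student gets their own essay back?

This is the derangement count D_8: permutations of 8 items with no fixed point.
By inclusion–exclusion this is Σ_{j=0}^{8} (−1)^j C(8,j)·(8−j)!.
Computing: 40320 − 40320 + 20160 − 6720 + 1680 − 336 + 56 − 8 + 1 = 14833.

14833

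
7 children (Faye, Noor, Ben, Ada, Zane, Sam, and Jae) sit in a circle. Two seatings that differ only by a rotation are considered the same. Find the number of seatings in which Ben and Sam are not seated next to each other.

480

All circular seatings of 7 people number (6)! = 720.
Those with Ben next to Sam: fuse the pair into one unit and seat 6 units around a circle — 2·(5)! = 240.
Subtracting, 720 − 240 = 480.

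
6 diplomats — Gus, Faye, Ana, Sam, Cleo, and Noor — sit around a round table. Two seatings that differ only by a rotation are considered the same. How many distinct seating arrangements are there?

120

Seat Gus anywhere (absorbing the rotational symmetry), then permute the other 5: (5)! = 120.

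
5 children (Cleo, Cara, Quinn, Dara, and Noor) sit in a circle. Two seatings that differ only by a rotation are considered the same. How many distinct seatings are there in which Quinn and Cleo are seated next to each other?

12

Glue Quinn and Cleo into a block (2 internal orders). Seating 4 units around a circle gives (3)! arrangements.
So 2 × (3)! = 2 × 6 = 12.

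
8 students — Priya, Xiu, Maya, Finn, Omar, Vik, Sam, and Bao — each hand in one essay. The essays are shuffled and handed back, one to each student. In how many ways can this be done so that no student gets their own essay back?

Let Aᵢ be the assignments in which student i gets their own essay. We want the size of the complement of A₁∪…∪A_8.
By inclusion–exclusion this is Σ_{j=0}^{8} (−1)^j C(8,j)·(8−j)!.
Computing: 40320 − 40320 + 20160 − 6720 + 1680 − 336 + 56 − 8 + 1 = 14833.

14833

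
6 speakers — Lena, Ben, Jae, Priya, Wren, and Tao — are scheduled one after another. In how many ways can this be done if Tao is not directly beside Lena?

Of the 6! = 720 arrangements, those with Tao and Lena adjacent number 2 × 5! = 240 (treat the pair as a block with 2 internal orders).
Complementary counting: 720 − 240 = 480.

480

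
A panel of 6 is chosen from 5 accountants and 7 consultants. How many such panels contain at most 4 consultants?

Split by how many consultants are chosen (0 through 4).
Sum: C(7,0)·C(5,6) + C(7,1)·C(5,5) + C(7,2)·C(5,4) + C(7,3)·C(5,3) + C(7,4)·C(5,2) = 0 + 7 + 105 + 350 + 350 = 812.

812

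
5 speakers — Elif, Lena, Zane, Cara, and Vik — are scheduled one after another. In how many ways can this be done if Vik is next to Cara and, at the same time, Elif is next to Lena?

Treat {Vik,Cara} as one block (2 orders) and {Elif,Lena} as another (2 orders).
That leaves 3 units to arrange: 2 × 2 × 3! = 4 × 6 = 24.

24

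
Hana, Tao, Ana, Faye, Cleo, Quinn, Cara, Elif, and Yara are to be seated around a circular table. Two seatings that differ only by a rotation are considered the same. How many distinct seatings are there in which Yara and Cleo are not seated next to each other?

Without the restriction there are (8)! = 40320 seatings.
Those with Yara next to Cleo: fuse the pair into one unit and seat 8 units around a circle — 2·(7)! = 10080.
Subtracting, 40320 − 10080 = 30240.

30240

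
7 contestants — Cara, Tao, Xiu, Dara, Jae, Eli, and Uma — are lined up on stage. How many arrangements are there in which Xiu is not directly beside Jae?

3600

Of the 7! = 5040 arrangements, those with Xiu and Jae adjacent number 2 × 6! = 1440 (treat the pair as a block with 2 internal orders).
So 5040 − 1440 = 3600 arrangements keep them apart.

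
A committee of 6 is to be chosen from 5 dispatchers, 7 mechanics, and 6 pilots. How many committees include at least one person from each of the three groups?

Unrestricted: C(18,6) = 18564 ways to pick any 6 of the 18.
Selections missing a whole group: no dispatchers → C(13,6) = 1716; no mechanics → C(11,6) = 462; no pilots → C(12,6) = 924.
Add back selections omitting two groups (i.e. drawn from a single group): C(5,6) + C(7,6) + C(6,6) = 8.
By inclusion–exclusion: 18564 − 3102 + 8 = 15470.

15470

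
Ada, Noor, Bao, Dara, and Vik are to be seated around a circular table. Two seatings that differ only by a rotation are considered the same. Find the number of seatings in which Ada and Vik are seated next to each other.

Glue Ada and Vik into a block (2 internal orders). Seating 4 units around a circle gives (3)! arrangements.
So 2 × (3)! = 2 × 6 = 12.

12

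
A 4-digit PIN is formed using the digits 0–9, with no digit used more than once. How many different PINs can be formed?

This is a permutation of 4 out of 10: P(10,4) = 10!/6!.
That product is 10 × 9 × 8 × 7 = 5040.

5040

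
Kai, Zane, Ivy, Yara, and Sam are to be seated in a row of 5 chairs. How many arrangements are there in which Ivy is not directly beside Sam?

There are 5! = 120 arrangements in all. If Ivy and Sam are adjacent, merging them into one block gives 2·(4)! = 48 arrangements.
So 120 − 48 = 72 arrangements keep them apart.

72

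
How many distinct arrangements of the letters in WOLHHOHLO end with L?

1120

Fix L in the last position and arrange the remaining 8 letters.
Those 8 letters have H appearing 3 times and O appearing 3 times, giving (8)!/(3!·3!) = 1120.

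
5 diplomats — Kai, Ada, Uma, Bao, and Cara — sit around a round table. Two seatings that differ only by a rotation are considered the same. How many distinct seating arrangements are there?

Seat Kai anywhere (absorbing the rotational symmetry), then permute the other 4: (4)! = 24.

24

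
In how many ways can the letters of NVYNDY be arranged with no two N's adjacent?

Total arrangements of NVYNDY: 6!/(2!·2!) = 180.
If the two N's are adjacent, glue them into one block, leaving 5 items to arrange: (5)!/(2!) = 60 ways.
Subtracting, 180 − 60 = 120 arrangements keep the N's apart.

120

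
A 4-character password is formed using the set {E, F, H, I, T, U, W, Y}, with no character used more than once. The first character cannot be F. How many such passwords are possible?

The first character has 8−1 = 7 choices (anything except F).
The remaining 3 characters are filled from the other 7 symbols without repetition: 7 × 6 × 5 = 210.
Total: 7 × 210 = 1470.

1470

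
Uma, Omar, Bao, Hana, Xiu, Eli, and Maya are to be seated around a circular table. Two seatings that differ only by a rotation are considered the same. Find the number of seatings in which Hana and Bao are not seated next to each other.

Without the restriction there are (6)! = 720 seatings.
Seatings with Hana beside Bao: treat them as a block with 2 internal orders, giving 2 × (5)! = 240.
Subtracting, 720 − 240 = 480.

480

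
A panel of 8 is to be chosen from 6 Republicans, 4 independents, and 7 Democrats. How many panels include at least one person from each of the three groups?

22813

Unrestricted: C(17,8) = 24310 ways to pick any 8 of the 17.
Subtract selections that omit an entire group: no Republicans → C(11,8) = 165; no independents → C(13,8) = 1287; no Democrats → C(10,8) = 45.
Add back selections omitting two groups (i.e. drawn from a single group): C(6,8) + C(4,8) + C(7,8) = 0.
By inclusion–exclusion: 24310 − 1497 + 0 = 22813.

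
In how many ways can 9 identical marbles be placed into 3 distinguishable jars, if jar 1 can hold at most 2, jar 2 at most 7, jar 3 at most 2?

Without the upper bounds there are C(11,2) = 55 ways to split 9 among 3 jars.
Subtract solutions that violate a single cap (substitute x_i' = x_i − (cap_i+1)): x_1 ≥ 3 gives C(8,2) = 28; x_2 ≥ 8 gives C(3,2) = 3; x_3 ≥ 3 gives C(8,2) = 28. Together 59.
Add back pairs where two caps are both exceeded: 0 + 10 + 0 = 10.
By inclusion–exclusion the count is 55 − 59 + 10 = 6.

6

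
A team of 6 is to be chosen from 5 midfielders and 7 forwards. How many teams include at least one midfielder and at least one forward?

917

Total 6-person selections from all 12: C(12,6) = 924.
Subtract selections that omit an entire group: no midfielders → C(7,6) = 7; no forwards → C(5,6) = 0.
Both groups omitted at once is impossible, so 924 − 7 = 917.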